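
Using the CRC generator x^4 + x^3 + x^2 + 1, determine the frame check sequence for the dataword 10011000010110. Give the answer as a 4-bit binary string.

Append 4 zeros: 100110000101100000. Divide by 11101 (XOR where the leading bit is 1):
  pos 0: 10011 XOR 11101 = 01110
  pos 1: 11100 XOR 11101 = 00001
  pos 5: 10001 XOR 11101 = 01100
  pos 6: 11000 XOR 11101 = 00101
  pos 8: 10111 XOR 11101 = 01010
  pos 9: 10100 XOR 11101 = 01001
  pos 10: 10010 XOR 11101 = 01111
  pos 11: 11110 XOR 11101 = 00011
Remainder (last 4 bits) = 1100. This is the CRC / FCS.

1100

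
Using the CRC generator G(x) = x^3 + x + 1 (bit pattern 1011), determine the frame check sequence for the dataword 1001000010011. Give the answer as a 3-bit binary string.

001

Append 3 zeros: 1001000010011000. Divide by 1011 (XOR where the leading bit is 1):
  pos 0: 1001 XOR 1011 = 0010
  pos 2: 1000 XOR 1011 = 0011
  pos 4: 1100 XOR 1011 = 0111
  pos 5: 1111 XOR 1011 = 0100
  pos 6: 1000 XOR 1011 = 0011
  pos 8: 1101 XOR 1011 = 0110
  pos 9: 1101 XOR 1011 = 0110
  pos 10: 1100 XOR 1011 = 0111
  pos 11: 1110 XOR 1011 = 0101
  pos 12: 1010 XOR 1011 = 0001
Remainder (last 3 bits) = 001. This is the CRC / FCS.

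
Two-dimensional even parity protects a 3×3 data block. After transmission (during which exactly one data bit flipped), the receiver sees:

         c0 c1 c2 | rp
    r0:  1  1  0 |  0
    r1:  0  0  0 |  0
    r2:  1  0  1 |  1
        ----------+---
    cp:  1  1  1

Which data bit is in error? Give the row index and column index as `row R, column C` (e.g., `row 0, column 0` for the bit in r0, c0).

row 2, column 0

Recompute each row's even parity and compare to rp:
  r0: data parity 0, sent rp 0 → ok
  r1: data parity 0, sent rp 0 → ok
  r2: data parity 0, sent rp 1 → mismatch
Recompute each column's even parity and compare to cp:
  c0: data parity 0, sent cp 1 → mismatch
  c1: data parity 1, sent cp 1 → ok
  c2: data parity 1, sent cp 1 → ok
Exactly one row (r2) and one column (c0) fail → the flipped bit is at their intersection.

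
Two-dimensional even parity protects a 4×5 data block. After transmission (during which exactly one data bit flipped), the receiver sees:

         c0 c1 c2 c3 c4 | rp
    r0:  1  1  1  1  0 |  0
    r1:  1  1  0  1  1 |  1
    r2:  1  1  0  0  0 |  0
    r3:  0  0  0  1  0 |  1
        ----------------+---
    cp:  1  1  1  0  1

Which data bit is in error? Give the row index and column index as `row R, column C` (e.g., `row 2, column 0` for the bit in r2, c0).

row 1, column 3

Recompute each row's even parity and compare to rp:
  r0: data parity 0, sent rp 0 → ok
  r1: data parity 0, sent rp 1 → mismatch
  r2: data parity 0, sent rp 0 → ok
  r3: data parity 1, sent rp 1 → ok
Recompute each column's even parity and compare to cp:
  c0: data parity 1, sent cp 1 → ok
  c1: data parity 1, sent cp 1 → ok
  c2: data parity 1, sent cp 1 → ok
  c3: data parity 1, sent cp 0 → mismatch
  c4: data parity 1, sent cp 1 → ok
Exactly one row (r1) and one column (c3) fail → the flipped bit is at their intersection.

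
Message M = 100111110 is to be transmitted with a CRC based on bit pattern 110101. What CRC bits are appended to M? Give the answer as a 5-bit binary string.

10001

Append 5 zeros: 10011111000000. Divide by 110101 (XOR where the leading bit is 1):
  pos 0: 100111 XOR 110101 = 010010
  pos 1: 100101 XOR 110101 = 010000
  pos 2: 100001 XOR 110101 = 010100
  pos 3: 101000 XOR 110101 = 011101
  pos 4: 111010 XOR 110101 = 001111
  pos 6: 111100 XOR 110101 = 001001
  pos 8: 100100 XOR 110101 = 010001
Remainder (last 5 bits) = 10001. This is the CRC / FCS.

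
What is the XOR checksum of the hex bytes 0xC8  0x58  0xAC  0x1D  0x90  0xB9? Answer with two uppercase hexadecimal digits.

XOR the bytes together:
  start with 0xC8
  0xC8 ⊕ 0x58 = 0x90
  0x90 ⊕ 0xAC = 0x3C
  0x3C ⊕ 0x1D = 0x21
  0x21 ⊕ 0x90 = 0xB1
  0xB1 ⊕ 0xB9 = 0x08

08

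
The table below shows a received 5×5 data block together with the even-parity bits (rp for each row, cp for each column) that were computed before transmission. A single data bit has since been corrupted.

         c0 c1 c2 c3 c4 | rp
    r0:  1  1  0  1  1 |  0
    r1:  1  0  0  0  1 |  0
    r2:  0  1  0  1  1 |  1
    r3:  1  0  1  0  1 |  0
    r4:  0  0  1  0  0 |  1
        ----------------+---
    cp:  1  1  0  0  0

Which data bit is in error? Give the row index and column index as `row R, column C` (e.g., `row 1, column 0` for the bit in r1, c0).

row 3, column 1

Recompute each row's even parity and compare to rp:
  r0: data parity 0, sent rp 0 → ok
  r1: data parity 0, sent rp 0 → ok
  r2: data parity 1, sent rp 1 → ok
  r3: data parity 1, sent rp 0 → mismatch
  r4: data parity 1, sent rp 1 → ok
Recompute each column's even parity and compare to cp:
  c0: data parity 1, sent cp 1 → ok
  c1: data parity 0, sent cp 1 → mismatch
  c2: data parity 0, sent cp 0 → ok
  c3: data parity 0, sent cp 0 → ok
  c4: data parity 0, sent cp 0 → ok
Exactly one row (r3) and one column (c1) fail → the flipped bit is at their intersection.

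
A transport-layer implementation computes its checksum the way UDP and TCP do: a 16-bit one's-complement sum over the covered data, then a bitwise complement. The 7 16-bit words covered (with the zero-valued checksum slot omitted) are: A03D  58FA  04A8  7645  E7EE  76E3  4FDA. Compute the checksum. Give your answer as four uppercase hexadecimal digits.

One's-complement addition (fold any carry out of bit 15 back into bit 0):
  0xA03D + 0x58FA = 0x0F937
  0xF937 + 0x04A8 = 0x0FDDF
  0xFDDF + 0x7645 = 0x17424 → wrap carry → 0x7425
  0x7425 + 0xE7EE = 0x15C13 → wrap carry → 0x5C14
  0x5C14 + 0x76E3 = 0x0D2F7
  0xD2F7 + 0x4FDA = 0x122D1 → wrap carry → 0x22D2
One's-complement sum = 0x22D2.
Checksum = ~0x22D2 & 0xFFFF = 0xDD2D.

DD2D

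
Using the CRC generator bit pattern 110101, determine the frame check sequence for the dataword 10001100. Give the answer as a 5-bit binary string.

Append 5 zeros: 1000110000000. Divide by 110101 (XOR where the leading bit is 1):
  pos 0: 100011 XOR 110101 = 010110
  pos 1: 101100 XOR 110101 = 011001
  pos 2: 110010 XOR 110101 = 000111
  pos 5: 111000 XOR 110101 = 001101
  pos 7: 110100 XOR 110101 = 000001
Remainder (last 5 bits) = 00001. This is the CRC / FCS.

00001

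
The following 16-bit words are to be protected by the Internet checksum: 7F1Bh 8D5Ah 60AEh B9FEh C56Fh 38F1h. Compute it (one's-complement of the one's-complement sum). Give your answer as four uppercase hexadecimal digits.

One's-complement addition (fold any carry out of bit 15 back into bit 0):
  0x7F1B + 0x8D5A = 0x10C75 → wrap carry → 0x0C76
  0x0C76 + 0x60AE = 0x06D24
  0x6D24 + 0xB9FE = 0x12722 → wrap carry → 0x2723
  0x2723 + 0xC56F = 0x0EC92
  0xEC92 + 0x38F1 = 0x12583 → wrap carry → 0x2584
One's-complement sum = 0x2584.
Checksum = ~0x2584 & 0xFFFF = 0xDA7B.

DA7B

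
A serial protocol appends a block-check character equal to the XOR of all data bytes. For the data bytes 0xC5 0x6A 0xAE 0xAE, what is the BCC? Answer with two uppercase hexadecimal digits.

AF

XOR the bytes together:
  start with 0xC5
  0xC5 ⊕ 0x6A = 0xAF
  0xAF ⊕ 0xAE = 0x01
  0x01 ⊕ 0xAE = 0xAF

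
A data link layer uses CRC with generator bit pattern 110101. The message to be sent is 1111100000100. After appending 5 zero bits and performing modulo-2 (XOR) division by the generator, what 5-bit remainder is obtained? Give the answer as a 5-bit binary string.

11011

Append 5 zeros: 111110000010000000. Divide by 110101 (XOR where the leading bit is 1):
  pos 0: 111110 XOR 110101 = 001011
  pos 2: 101100 XOR 110101 = 011001
  pos 3: 110010 XOR 110101 = 000111
  pos 6: 111010 XOR 110101 = 001111
  pos 8: 111100 XOR 110101 = 001001
  pos 10: 100100 XOR 110101 = 010001
  pos 11: 100010 XOR 110101 = 010111
  pos 12: 101110 XOR 110101 = 011011
Remainder (last 5 bits) = 11011. This is the CRC / FCS.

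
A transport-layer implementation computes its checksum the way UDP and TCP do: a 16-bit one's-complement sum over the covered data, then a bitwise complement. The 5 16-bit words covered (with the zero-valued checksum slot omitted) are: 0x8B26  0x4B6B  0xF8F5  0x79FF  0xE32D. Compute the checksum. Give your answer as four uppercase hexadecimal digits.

One's-complement addition (fold any carry out of bit 15 back into bit 0):
  0x8B26 + 0x4B6B = 0x0D691
  0xD691 + 0xF8F5 = 0x1CF86 → wrap carry → 0xCF87
  0xCF87 + 0x79FF = 0x14986 → wrap carry → 0x4987
  0x4987 + 0xE32D = 0x12CB4 → wrap carry → 0x2CB5
One's-complement sum = 0x2CB5.
Checksum = ~0x2CB5 & 0xFFFF = 0xD34A.

D34A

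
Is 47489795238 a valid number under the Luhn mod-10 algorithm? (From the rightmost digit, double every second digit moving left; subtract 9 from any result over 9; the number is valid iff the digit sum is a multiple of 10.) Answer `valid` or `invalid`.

From the right, keep odd positions and double even positions (subtract 9 from any doubled value over 9):
  doubled (positions 2,4,...): 6 1 5 7 5 → sum 24
  kept (positions 1,3,...): 8 2 9 9 4 4 → sum 36
Total = 60.
60 mod 10 = 0, so the number is valid.

valid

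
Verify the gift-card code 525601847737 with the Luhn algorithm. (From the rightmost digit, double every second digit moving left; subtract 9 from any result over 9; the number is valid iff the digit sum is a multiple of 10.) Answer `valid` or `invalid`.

From the right, keep odd positions and double even positions (subtract 9 from any doubled value over 9):
  doubled (positions 2,4,...): 6 5 7 0 1 1 → sum 20
  kept (positions 1,3,...): 7 7 4 1 6 2 → sum 27
Total = 47.
47 mod 10 = 7, so the number is invalid.

invalid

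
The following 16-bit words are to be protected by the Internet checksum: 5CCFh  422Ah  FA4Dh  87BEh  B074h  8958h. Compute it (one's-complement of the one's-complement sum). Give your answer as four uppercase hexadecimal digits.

A52C

One's-complement addition (fold any carry out of bit 15 back into bit 0):
  0x5CCF + 0x422A = 0x09EF9
  0x9EF9 + 0xFA4D = 0x19946 → wrap carry → 0x9947
  0x9947 + 0x87BE = 0x12105 → wrap carry → 0x2106
  0x2106 + 0xB074 = 0x0D17A
  0xD17A + 0x8958 = 0x15AD2 → wrap carry → 0x5AD3
One's-complement sum = 0x5AD3.
Checksum = ~0x5AD3 & 0xFFFF = 0xA52C.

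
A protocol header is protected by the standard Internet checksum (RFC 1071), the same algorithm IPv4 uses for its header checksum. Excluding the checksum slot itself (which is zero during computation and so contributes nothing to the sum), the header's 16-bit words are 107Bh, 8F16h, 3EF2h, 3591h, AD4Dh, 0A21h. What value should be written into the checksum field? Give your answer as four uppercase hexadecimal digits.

One's-complement addition (fold any carry out of bit 15 back into bit 0):
  0x107B + 0x8F16 = 0x09F91
  0x9F91 + 0x3EF2 = 0x0DE83
  0xDE83 + 0x3591 = 0x11414 → wrap carry → 0x1415
  0x1415 + 0xAD4D = 0x0C162
  0xC162 + 0x0A21 = 0x0CB83
One's-complement sum = 0xCB83.
Checksum = ~0xCB83 & 0xFFFF = 0x347C.

347C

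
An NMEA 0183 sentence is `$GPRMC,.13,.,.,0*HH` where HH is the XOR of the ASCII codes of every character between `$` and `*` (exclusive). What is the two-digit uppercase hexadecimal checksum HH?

57

XOR the ASCII codes of the payload characters:
  'G' = 0x47 → acc = 0x47
  'P' = 0x50 → acc = 0x17
  'R' = 0x52 → acc = 0x45
  'M' = 0x4D → acc = 0x08
  'C' = 0x43 → acc = 0x4B
  ',' = 0x2C → acc = 0x67
  '.' = 0x2E → acc = 0x49
  '1' = 0x31 → acc = 0x78
  '3' = 0x33 → acc = 0x4B
  ',' = 0x2C → acc = 0x67
  '.' = 0x2E → acc = 0x49
  ',' = 0x2C → acc = 0x65
  '.' = 0x2E → acc = 0x4B
  ',' = 0x2C → acc = 0x67
  '0' = 0x30 → acc = 0x57
Checksum = 0x57.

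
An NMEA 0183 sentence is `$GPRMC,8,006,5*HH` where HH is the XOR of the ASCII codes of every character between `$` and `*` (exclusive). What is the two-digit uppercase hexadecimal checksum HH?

5C

XOR the ASCII codes of the payload characters:
  'G' = 0x47 → acc = 0x47
  'P' = 0x50 → acc = 0x17
  'R' = 0x52 → acc = 0x45
  'M' = 0x4D → acc = 0x08
  'C' = 0x43 → acc = 0x4B
  ',' = 0x2C → acc = 0x67
  '8' = 0x38 → acc = 0x5F
  ',' = 0x2C → acc = 0x73
  '0' = 0x30 → acc = 0x43
  '0' = 0x30 → acc = 0x73
  '6' = 0x36 → acc = 0x45
  ',' = 0x2C → acc = 0x69
  '5' = 0x35 → acc = 0x5C
Checksum = 0x5C.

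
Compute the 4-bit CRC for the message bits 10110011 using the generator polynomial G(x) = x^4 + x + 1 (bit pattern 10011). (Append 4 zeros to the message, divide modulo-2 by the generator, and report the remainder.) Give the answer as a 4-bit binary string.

0100

Append 4 zeros: 101100110000. Divide by 10011 (XOR where the leading bit is 1):
  pos 0: 10110 XOR 10011 = 00101
  pos 2: 10101 XOR 10011 = 00110
  pos 4: 11010 XOR 10011 = 01001
  pos 5: 10010 XOR 10011 = 00001
Remainder (last 4 bits) = 0100. This is the CRC / FCS.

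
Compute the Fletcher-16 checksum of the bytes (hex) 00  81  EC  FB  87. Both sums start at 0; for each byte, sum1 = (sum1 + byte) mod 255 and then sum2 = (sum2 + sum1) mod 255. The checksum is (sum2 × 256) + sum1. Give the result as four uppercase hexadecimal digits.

4CF1

Running sums (mod 255):
  after byte 0 (00): sum1=0, sum2=0
  after byte 1 (81): sum1=129, sum2=129
  after byte 2 (EC): sum1=110, sum2=239
  after byte 3 (FB): sum1=106, sum2=90
  after byte 4 (87): sum1=241, sum2=76
Checksum = sum2·256 + sum1 = 76·256 + 241 = 19697 = 0x4CF1.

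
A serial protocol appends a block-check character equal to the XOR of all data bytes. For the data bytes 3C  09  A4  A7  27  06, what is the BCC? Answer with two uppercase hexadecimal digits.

17

XOR the bytes together:
  start with 0x3C
  0x3C ⊕ 0x09 = 0x35
  0x35 ⊕ 0xA4 = 0x91
  0x91 ⊕ 0xA7 = 0x36
  0x36 ⊕ 0x27 = 0x11
  0x11 ⊕ 0x06 = 0x17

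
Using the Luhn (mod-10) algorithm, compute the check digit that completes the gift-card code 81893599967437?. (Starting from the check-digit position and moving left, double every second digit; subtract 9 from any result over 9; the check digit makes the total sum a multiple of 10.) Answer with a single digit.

Partial digits right→left: 7 3 4 7 6 9 9 9 5 3 9 8 1 8
Double every second digit counting from the check-digit position (so the 1st, 3rd, 5th, ... of the partial from the right).
  doubled (with −9 where >9): 5 8 3 9 1 9 2 → sum 37
  kept as-is: 3 7 9 9 3 8 8 → sum 47
Total = 37 + 47 = 84.
Check digit = (10 − (84 mod 10)) mod 10 = 6.

6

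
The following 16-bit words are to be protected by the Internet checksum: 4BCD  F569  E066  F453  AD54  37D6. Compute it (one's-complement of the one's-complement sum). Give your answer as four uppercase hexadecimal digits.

04E3

One's-complement addition (fold any carry out of bit 15 back into bit 0):
  0x4BCD + 0xF569 = 0x14136 → wrap carry → 0x4137
  0x4137 + 0xE066 = 0x1219D → wrap carry → 0x219E
  0x219E + 0xF453 = 0x115F1 → wrap carry → 0x15F2
  0x15F2 + 0xAD54 = 0x0C346
  0xC346 + 0x37D6 = 0x0FB1C
One's-complement sum = 0xFB1C.
Checksum = ~0xFB1C & 0xFFFF = 0x04E3.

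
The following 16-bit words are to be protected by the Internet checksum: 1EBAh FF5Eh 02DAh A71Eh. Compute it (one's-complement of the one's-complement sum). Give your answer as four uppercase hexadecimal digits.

37EE

One's-complement addition (fold any carry out of bit 15 back into bit 0):
  0x1EBA + 0xFF5E = 0x11E18 → wrap carry → 0x1E19
  0x1E19 + 0x02DA = 0x020F3
  0x20F3 + 0xA71E = 0x0C811
One's-complement sum = 0xC811.
Checksum = ~0xC811 & 0xFFFF = 0x37EE.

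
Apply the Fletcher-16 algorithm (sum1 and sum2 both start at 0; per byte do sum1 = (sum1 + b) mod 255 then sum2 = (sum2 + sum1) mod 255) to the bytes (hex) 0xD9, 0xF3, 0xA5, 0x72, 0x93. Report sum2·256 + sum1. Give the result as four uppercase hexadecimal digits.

Running sums (mod 255):
  after byte 0 (0xD9): sum1=217, sum2=217
  after byte 1 (0xF3): sum1=205, sum2=167
  after byte 2 (0xA5): sum1=115, sum2=27
  after byte 3 (0x72): sum1=229, sum2=1
  after byte 4 (0x93): sum1=121, sum2=122
Checksum = sum2·256 + sum1 = 122·256 + 121 = 31353 = 0x7A79.

7A79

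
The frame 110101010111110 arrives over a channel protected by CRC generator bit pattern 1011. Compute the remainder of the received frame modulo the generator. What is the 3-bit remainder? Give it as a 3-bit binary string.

Modulo-2 division of 110101010111110 by 1011:
  pos 0: 1101 XOR 1011 = 0110
  pos 1: 1100 XOR 1011 = 0111
  pos 2: 1111 XOR 1011 = 0100
  pos 3: 1000 XOR 1011 = 0011
  pos 5: 1110 XOR 1011 = 0101
  pos 6: 1011 XOR 1011 = 0000
  pos 10: 1111 XOR 1011 = 0100
  pos 11: 1000 XOR 1011 = 0011
Remainder = 011 (nonzero — an error is detected).

011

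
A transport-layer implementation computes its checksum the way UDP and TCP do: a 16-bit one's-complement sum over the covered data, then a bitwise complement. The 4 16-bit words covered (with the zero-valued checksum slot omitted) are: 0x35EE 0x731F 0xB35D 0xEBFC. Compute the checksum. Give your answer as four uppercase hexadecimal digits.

B797

One's-complement addition (fold any carry out of bit 15 back into bit 0):
  0x35EE + 0x731F = 0x0A90D
  0xA90D + 0xB35D = 0x15C6A → wrap carry → 0x5C6B
  0x5C6B + 0xEBFC = 0x14867 → wrap carry → 0x4868
One's-complement sum = 0x4868.
Checksum = ~0x4868 & 0xFFFF = 0xB797.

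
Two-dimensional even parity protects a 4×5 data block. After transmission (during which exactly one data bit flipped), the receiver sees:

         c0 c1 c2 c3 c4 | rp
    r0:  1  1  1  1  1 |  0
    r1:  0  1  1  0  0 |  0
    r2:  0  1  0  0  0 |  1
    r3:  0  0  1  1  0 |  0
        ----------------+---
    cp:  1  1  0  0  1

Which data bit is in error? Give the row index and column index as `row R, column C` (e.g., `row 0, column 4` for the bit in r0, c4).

Recompute each row's even parity and compare to rp:
  r0: data parity 1, sent rp 0 → mismatch
  r1: data parity 0, sent rp 0 → ok
  r2: data parity 1, sent rp 1 → ok
  r3: data parity 0, sent rp 0 → ok
Recompute each column's even parity and compare to cp:
  c0: data parity 1, sent cp 1 → ok
  c1: data parity 1, sent cp 1 → ok
  c2: data parity 1, sent cp 0 → mismatch
  c3: data parity 0, sent cp 0 → ok
  c4: data parity 1, sent cp 1 → ok
Exactly one row (r0) and one column (c2) fail → the flipped bit is at their intersection.

row 0, column 2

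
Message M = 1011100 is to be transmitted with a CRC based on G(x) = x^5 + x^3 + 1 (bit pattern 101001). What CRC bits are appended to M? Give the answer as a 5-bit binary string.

00101

Append 5 zeros: 101110000000. Divide by 101001 (XOR where the leading bit is 1):
  pos 0: 101110 XOR 101001 = 000111
  pos 3: 111000 XOR 101001 = 010001
  pos 4: 100010 XOR 101001 = 001011
  pos 6: 101100 XOR 101001 = 000101
Remainder (last 5 bits) = 00101. This is the CRC / FCS.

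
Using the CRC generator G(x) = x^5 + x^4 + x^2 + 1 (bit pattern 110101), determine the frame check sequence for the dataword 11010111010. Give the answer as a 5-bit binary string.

10000

Append 5 zeros: 1101011101000000. Divide by 110101 (XOR where the leading bit is 1):
  pos 0: 110101 XOR 110101 = 000000
  pos 6: 110100 XOR 110101 = 000001
Remainder (last 5 bits) = 10000. This is the CRC / FCS.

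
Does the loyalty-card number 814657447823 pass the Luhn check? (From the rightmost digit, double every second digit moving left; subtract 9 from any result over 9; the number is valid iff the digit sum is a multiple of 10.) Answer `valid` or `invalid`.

From the right, keep odd positions and double even positions (subtract 9 from any doubled value over 9):
  doubled (positions 2,4,...): 4 5 8 1 8 7 → sum 33
  kept (positions 1,3,...): 3 8 4 7 6 1 → sum 29
Total = 62.
62 mod 10 = 2, so the number is invalid.

invalid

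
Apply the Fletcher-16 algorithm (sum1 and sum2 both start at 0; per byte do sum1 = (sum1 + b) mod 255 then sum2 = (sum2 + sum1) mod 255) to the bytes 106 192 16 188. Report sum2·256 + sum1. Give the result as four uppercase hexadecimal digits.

Running sums (mod 255):
  after byte 0 (106): sum1=106, sum2=106
  after byte 1 (192): sum1=43, sum2=149
  after byte 2 (16): sum1=59, sum2=208
  after byte 3 (188): sum1=247, sum2=200
Checksum = sum2·256 + sum1 = 200·256 + 247 = 51447 = 0xC8F7.

C8F7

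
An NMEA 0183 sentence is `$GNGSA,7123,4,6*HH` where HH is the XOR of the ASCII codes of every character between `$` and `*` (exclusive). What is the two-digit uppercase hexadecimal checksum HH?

75

XOR the ASCII codes of the payload characters:
  'G' = 0x47 → acc = 0x47
  'N' = 0x4E → acc = 0x09
  'G' = 0x47 → acc = 0x4E
  'S' = 0x53 → acc = 0x1D
  'A' = 0x41 → acc = 0x5C
  ',' = 0x2C → acc = 0x70
  '7' = 0x37 → acc = 0x47
  '1' = 0x31 → acc = 0x76
  '2' = 0x32 → acc = 0x44
  '3' = 0x33 → acc = 0x77
  ',' = 0x2C → acc = 0x5B
  '4' = 0x34 → acc = 0x6F
  ',' = 0x2C → acc = 0x43
  '6' = 0x36 → acc = 0x75
Checksum = 0x75.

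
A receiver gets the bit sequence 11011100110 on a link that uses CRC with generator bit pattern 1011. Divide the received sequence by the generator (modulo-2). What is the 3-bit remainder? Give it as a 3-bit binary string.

010

Modulo-2 division of 11011100110 by 1011:
  pos 0: 1101 XOR 1011 = 0110
  pos 1: 1101 XOR 1011 = 0110
  pos 2: 1101 XOR 1011 = 0110
  pos 3: 1100 XOR 1011 = 0111
  pos 4: 1110 XOR 1011 = 0101
  pos 5: 1011 XOR 1011 = 0000
Remainder = 010 (nonzero — an error is detected).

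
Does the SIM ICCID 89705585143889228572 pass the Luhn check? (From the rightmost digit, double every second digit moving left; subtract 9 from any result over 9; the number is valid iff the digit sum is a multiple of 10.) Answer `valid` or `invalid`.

valid

From the right, keep odd positions and double even positions (subtract 9 from any doubled value over 9):
  doubled (positions 2,4,...): 5 7 4 7 6 2 7 1 5 7 → sum 51
  kept (positions 1,3,...): 2 5 2 9 8 4 5 5 0 9 → sum 49
Total = 100.
100 mod 10 = 0, so the number is valid.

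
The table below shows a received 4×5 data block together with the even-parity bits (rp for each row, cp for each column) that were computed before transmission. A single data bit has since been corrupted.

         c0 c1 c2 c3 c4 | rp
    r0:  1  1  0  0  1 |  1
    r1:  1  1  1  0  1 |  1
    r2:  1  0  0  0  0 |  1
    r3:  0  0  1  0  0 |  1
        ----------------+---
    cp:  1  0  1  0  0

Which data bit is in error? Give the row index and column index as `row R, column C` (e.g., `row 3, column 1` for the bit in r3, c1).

Recompute each row's even parity and compare to rp:
  r0: data parity 1, sent rp 1 → ok
  r1: data parity 0, sent rp 1 → mismatch
  r2: data parity 1, sent rp 1 → ok
  r3: data parity 1, sent rp 1 → ok
Recompute each column's even parity and compare to cp:
  c0: data parity 1, sent cp 1 → ok
  c1: data parity 0, sent cp 0 → ok
  c2: data parity 0, sent cp 1 → mismatch
  c3: data parity 0, sent cp 0 → ok
  c4: data parity 0, sent cp 0 → ok
Exactly one row (r1) and one column (c2) fail → the flipped bit is at their intersection.

row 1, column 2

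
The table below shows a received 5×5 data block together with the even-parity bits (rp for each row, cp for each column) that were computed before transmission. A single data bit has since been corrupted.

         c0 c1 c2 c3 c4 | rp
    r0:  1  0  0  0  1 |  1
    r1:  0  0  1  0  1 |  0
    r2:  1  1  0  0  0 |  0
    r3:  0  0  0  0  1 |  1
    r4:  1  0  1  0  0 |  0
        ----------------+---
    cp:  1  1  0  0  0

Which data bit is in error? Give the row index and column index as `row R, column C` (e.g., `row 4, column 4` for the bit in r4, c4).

Recompute each row's even parity and compare to rp:
  r0: data parity 0, sent rp 1 → mismatch
  r1: data parity 0, sent rp 0 → ok
  r2: data parity 0, sent rp 0 → ok
  r3: data parity 1, sent rp 1 → ok
  r4: data parity 0, sent rp 0 → ok
Recompute each column's even parity and compare to cp:
  c0: data parity 1, sent cp 1 → ok
  c1: data parity 1, sent cp 1 → ok
  c2: data parity 0, sent cp 0 → ok
  c3: data parity 0, sent cp 0 → ok
  c4: data parity 1, sent cp 0 → mismatch
Exactly one row (r0) and one column (c4) fail → the flipped bit is at their intersection.

row 0, column 4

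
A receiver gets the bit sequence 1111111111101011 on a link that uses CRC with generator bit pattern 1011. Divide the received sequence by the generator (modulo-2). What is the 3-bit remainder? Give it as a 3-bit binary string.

Modulo-2 division of 1111111111101011 by 1011:
  pos 0: 1111 XOR 1011 = 0100
  pos 1: 1001 XOR 1011 = 0010
  pos 3: 1011 XOR 1011 = 0000
  pos 7: 1111 XOR 1011 = 0100
  pos 8: 1000 XOR 1011 = 0011
  pos 10: 1110 XOR 1011 = 0101
  pos 11: 1011 XOR 1011 = 0000
Remainder = 001 (nonzero — an error is detected).

001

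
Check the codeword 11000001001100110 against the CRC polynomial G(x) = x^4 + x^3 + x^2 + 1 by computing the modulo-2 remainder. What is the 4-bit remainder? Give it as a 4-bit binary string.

Modulo-2 division of 11000001001100110 by 11101:
  pos 0: 11000 XOR 11101 = 00101
  pos 2: 10100 XOR 11101 = 01001
  pos 3: 10011 XOR 11101 = 01110
  pos 4: 11100 XOR 11101 = 00001
  pos 8: 10110 XOR 11101 = 01011
  pos 9: 10110 XOR 11101 = 01011
  pos 10: 10111 XOR 11101 = 01010
  pos 11: 10101 XOR 11101 = 01000
  pos 12: 10000 XOR 11101 = 01101
Remainder = 1101 (nonzero — an error is detected).

1101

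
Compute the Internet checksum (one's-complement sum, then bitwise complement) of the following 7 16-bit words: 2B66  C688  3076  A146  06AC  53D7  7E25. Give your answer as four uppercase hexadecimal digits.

63AB

One's-complement addition (fold any carry out of bit 15 back into bit 0):
  0x2B66 + 0xC688 = 0x0F1EE
  0xF1EE + 0x3076 = 0x12264 → wrap carry → 0x2265
  0x2265 + 0xA146 = 0x0C3AB
  0xC3AB + 0x06AC = 0x0CA57
  0xCA57 + 0x53D7 = 0x11E2E → wrap carry → 0x1E2F
  0x1E2F + 0x7E25 = 0x09C54
One's-complement sum = 0x9C54.
Checksum = ~0x9C54 & 0xFFFF = 0x63AB.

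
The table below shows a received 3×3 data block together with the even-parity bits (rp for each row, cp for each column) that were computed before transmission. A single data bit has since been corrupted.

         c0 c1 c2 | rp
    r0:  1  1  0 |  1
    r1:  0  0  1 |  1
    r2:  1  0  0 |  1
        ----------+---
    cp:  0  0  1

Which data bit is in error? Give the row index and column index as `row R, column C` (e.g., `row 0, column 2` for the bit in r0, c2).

Recompute each row's even parity and compare to rp:
  r0: data parity 0, sent rp 1 → mismatch
  r1: data parity 1, sent rp 1 → ok
  r2: data parity 1, sent rp 1 → ok
Recompute each column's even parity and compare to cp:
  c0: data parity 0, sent cp 0 → ok
  c1: data parity 1, sent cp 0 → mismatch
  c2: data parity 1, sent cp 1 → ok
Exactly one row (r0) and one column (c1) fail → the flipped bit is at their intersection.

row 0, column 1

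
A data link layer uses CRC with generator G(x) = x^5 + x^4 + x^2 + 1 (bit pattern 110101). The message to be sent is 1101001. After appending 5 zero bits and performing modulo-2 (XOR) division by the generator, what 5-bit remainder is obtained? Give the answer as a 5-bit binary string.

Append 5 zeros: 110100100000. Divide by 110101 (XOR where the leading bit is 1):
  pos 0: 110100 XOR 110101 = 000001
  pos 5: 110000 XOR 110101 = 000101
Remainder (last 5 bits) = 01010. This is the CRC / FCS.

01010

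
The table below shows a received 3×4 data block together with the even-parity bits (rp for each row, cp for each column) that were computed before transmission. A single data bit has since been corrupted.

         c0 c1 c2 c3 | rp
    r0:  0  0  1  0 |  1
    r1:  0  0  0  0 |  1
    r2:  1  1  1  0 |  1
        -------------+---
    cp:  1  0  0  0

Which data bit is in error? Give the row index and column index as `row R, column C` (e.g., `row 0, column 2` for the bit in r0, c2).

Recompute each row's even parity and compare to rp:
  r0: data parity 1, sent rp 1 → ok
  r1: data parity 0, sent rp 1 → mismatch
  r2: data parity 1, sent rp 1 → ok
Recompute each column's even parity and compare to cp:
  c0: data parity 1, sent cp 1 → ok
  c1: data parity 1, sent cp 0 → mismatch
  c2: data parity 0, sent cp 0 → ok
  c3: data parity 0, sent cp 0 → ok
Exactly one row (r1) and one column (c1) fail → the flipped bit is at their intersection.

row 1, column 1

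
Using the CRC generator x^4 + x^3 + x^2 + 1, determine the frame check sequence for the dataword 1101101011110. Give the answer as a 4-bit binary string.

Append 4 zeros: 11011010111100000. Divide by 11101 (XOR where the leading bit is 1):
  pos 0: 11011 XOR 11101 = 00110
  pos 2: 11001 XOR 11101 = 00100
  pos 4: 10001 XOR 11101 = 01100
  pos 5: 11001 XOR 11101 = 00100
  pos 7: 10011 XOR 11101 = 01110
  pos 8: 11100 XOR 11101 = 00001
  pos 12: 10000 XOR 11101 = 01101
Remainder (last 4 bits) = 1101. This is the CRC / FCS.

1101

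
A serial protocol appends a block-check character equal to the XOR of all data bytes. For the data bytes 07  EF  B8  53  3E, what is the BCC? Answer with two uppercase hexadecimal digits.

XOR the bytes together:
  start with 0x07
  0x07 ⊕ 0xEF = 0xE8
  0xE8 ⊕ 0xB8 = 0x50
  0x50 ⊕ 0x53 = 0x03
  0x03 ⊕ 0x3E = 0x3D

3D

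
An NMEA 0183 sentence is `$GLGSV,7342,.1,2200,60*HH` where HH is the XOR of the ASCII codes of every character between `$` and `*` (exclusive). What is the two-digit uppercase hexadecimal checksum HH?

XOR the ASCII codes of the payload characters:
  'G' = 0x47 → acc = 0x47
  'L' = 0x4C → acc = 0x0B
  'G' = 0x47 → acc = 0x4C
  'S' = 0x53 → acc = 0x1F
  'V' = 0x56 → acc = 0x49
  ',' = 0x2C → acc = 0x65
  '7' = 0x37 → acc = 0x52
  '3' = 0x33 → acc = 0x61
  '4' = 0x34 → acc = 0x55
  '2' = 0x32 → acc = 0x67
  ',' = 0x2C → acc = 0x4B
  '.' = 0x2E → acc = 0x65
  '1' = 0x31 → acc = 0x54
  ',' = 0x2C → acc = 0x78
  '2' = 0x32 → acc = 0x4A
  '2' = 0x32 → acc = 0x78
  '0' = 0x30 → acc = 0x48
  '0' = 0x30 → acc = 0x78
  ',' = 0x2C → acc = 0x54
  '6' = 0x36 → acc = 0x62
  '0' = 0x30 → acc = 0x52
Checksum = 0x52.

52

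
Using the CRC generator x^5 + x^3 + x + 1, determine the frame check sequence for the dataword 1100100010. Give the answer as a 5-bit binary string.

Append 5 zeros: 110010001000000. Divide by 101011 (XOR where the leading bit is 1):
  pos 0: 110010 XOR 101011 = 011001
  pos 1: 110010 XOR 101011 = 011001
  pos 2: 110010 XOR 101011 = 011001
  pos 3: 110011 XOR 101011 = 011000
  pos 4: 110000 XOR 101011 = 011011
  pos 5: 110110 XOR 101011 = 011101
  pos 6: 111010 XOR 101011 = 010001
  pos 7: 100010 XOR 101011 = 001001
  pos 9: 100100 XOR 101011 = 001111
Remainder (last 5 bits) = 01111. This is the CRC / FCS.

01111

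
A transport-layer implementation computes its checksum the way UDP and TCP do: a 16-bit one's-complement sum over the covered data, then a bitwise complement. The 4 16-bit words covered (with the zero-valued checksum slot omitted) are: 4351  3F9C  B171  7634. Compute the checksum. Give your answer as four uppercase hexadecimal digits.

556C

One's-complement addition (fold any carry out of bit 15 back into bit 0):
  0x4351 + 0x3F9C = 0x082ED
  0x82ED + 0xB171 = 0x1345E → wrap carry → 0x345F
  0x345F + 0x7634 = 0x0AA93
One's-complement sum = 0xAA93.
Checksum = ~0xAA93 & 0xFFFF = 0x556C.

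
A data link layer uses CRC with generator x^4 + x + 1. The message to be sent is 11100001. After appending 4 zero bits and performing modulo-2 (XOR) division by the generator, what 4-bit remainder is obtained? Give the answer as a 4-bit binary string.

0000

Append 4 zeros: 111000010000. Divide by 10011 (XOR where the leading bit is 1):
  pos 0: 11100 XOR 10011 = 01111
  pos 1: 11110 XOR 10011 = 01101
  pos 2: 11010 XOR 10011 = 01001
  pos 3: 10011 XOR 10011 = 00000
Remainder (last 4 bits) = 0000. This is the CRC / FCS.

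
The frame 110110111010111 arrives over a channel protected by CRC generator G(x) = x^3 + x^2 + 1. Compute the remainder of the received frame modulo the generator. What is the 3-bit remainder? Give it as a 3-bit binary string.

000

Modulo-2 division of 110110111010111 by 1101:
  pos 0: 1101 XOR 1101 = 0000
  pos 4: 1011 XOR 1101 = 0110
  pos 5: 1101 XOR 1101 = 0000
  pos 10: 1011 XOR 1101 = 0110
  pos 11: 1101 XOR 1101 = 0000
Remainder = 000 (zero — the frame passes the CRC check).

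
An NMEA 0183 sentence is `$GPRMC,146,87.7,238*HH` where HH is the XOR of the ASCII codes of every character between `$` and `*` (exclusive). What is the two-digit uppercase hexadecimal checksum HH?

XOR the ASCII codes of the payload characters:
  'G' = 0x47 → acc = 0x47
  'P' = 0x50 → acc = 0x17
  'R' = 0x52 → acc = 0x45
  'M' = 0x4D → acc = 0x08
  'C' = 0x43 → acc = 0x4B
  ',' = 0x2C → acc = 0x67
  '1' = 0x31 → acc = 0x56
  '4' = 0x34 → acc = 0x62
  '6' = 0x36 → acc = 0x54
  ',' = 0x2C → acc = 0x78
  '8' = 0x38 → acc = 0x40
  '7' = 0x37 → acc = 0x77
  '.' = 0x2E → acc = 0x59
  '7' = 0x37 → acc = 0x6E
  ',' = 0x2C → acc = 0x42
  '2' = 0x32 → acc = 0x70
  '3' = 0x33 → acc = 0x43
  '8' = 0x38 → acc = 0x7B
Checksum = 0x7B.

7B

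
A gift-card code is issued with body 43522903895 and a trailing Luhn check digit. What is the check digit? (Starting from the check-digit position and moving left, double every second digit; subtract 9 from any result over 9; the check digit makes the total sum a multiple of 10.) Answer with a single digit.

3

Partial digits right→left: 5 9 8 3 0 9 2 2 5 3 4
Double every second digit counting from the check-digit position (so the 1st, 3rd, 5th, ... of the partial from the right).
  doubled (with −9 where >9): 1 7 0 4 1 8 → sum 21
  kept as-is: 9 3 9 2 3 → sum 26
Total = 21 + 26 = 47.
Check digit = (10 − (47 mod 10)) mod 10 = 3.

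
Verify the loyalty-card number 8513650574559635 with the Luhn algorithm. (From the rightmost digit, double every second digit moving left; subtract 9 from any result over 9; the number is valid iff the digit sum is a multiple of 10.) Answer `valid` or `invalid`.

From the right, keep odd positions and double even positions (subtract 9 from any doubled value over 9):
  doubled (positions 2,4,...): 6 9 1 5 0 3 2 7 → sum 33
  kept (positions 1,3,...): 5 6 5 4 5 5 3 5 → sum 38
Total = 71.
71 mod 10 = 1, so the number is invalid.

invalid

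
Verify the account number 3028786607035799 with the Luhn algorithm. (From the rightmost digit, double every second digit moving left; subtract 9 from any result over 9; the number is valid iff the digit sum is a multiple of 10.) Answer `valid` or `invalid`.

From the right, keep odd positions and double even positions (subtract 9 from any doubled value over 9):
  doubled (positions 2,4,...): 9 1 0 0 3 5 4 6 → sum 28
  kept (positions 1,3,...): 9 7 3 7 6 8 8 0 → sum 48
Total = 76.
76 mod 10 = 6, so the number is invalid.

invalid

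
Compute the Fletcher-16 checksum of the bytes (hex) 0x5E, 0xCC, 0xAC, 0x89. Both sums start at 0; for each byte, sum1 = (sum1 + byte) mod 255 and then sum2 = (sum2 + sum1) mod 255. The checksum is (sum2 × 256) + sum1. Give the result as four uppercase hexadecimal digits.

C261

Running sums (mod 255):
  after byte 0 (0x5E): sum1=94, sum2=94
  after byte 1 (0xCC): sum1=43, sum2=137
  after byte 2 (0xAC): sum1=215, sum2=97
  after byte 3 (0x89): sum1=97, sum2=194
Checksum = sum2·256 + sum1 = 194·256 + 97 = 49761 = 0xC261.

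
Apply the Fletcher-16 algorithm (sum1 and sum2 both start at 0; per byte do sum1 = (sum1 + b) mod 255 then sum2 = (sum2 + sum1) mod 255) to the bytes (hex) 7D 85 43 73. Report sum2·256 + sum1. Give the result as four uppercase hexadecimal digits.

Running sums (mod 255):
  after byte 0 (7D): sum1=125, sum2=125
  after byte 1 (85): sum1=3, sum2=128
  after byte 2 (43): sum1=70, sum2=198
  after byte 3 (73): sum1=185, sum2=128
Checksum = sum2·256 + sum1 = 128·256 + 185 = 32953 = 0x80B9.

80B9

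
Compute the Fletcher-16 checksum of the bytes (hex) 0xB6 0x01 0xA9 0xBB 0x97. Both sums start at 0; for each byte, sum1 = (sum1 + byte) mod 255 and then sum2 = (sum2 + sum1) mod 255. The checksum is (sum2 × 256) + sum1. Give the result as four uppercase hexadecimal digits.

A1B4

Running sums (mod 255):
  after byte 0 (0xB6): sum1=182, sum2=182
  after byte 1 (0x01): sum1=183, sum2=110
  after byte 2 (0xA9): sum1=97, sum2=207
  after byte 3 (0xBB): sum1=29, sum2=236
  after byte 4 (0x97): sum1=180, sum2=161
Checksum = sum2·256 + sum1 = 161·256 + 180 = 41396 = 0xA1B4.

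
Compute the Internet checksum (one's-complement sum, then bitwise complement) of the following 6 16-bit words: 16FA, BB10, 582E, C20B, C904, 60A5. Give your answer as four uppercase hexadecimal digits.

One's-complement addition (fold any carry out of bit 15 back into bit 0):
  0x16FA + 0xBB10 = 0x0D20A
  0xD20A + 0x582E = 0x12A38 → wrap carry → 0x2A39
  0x2A39 + 0xC20B = 0x0EC44
  0xEC44 + 0xC904 = 0x1B548 → wrap carry → 0xB549
  0xB549 + 0x60A5 = 0x115EE → wrap carry → 0x15EF
One's-complement sum = 0x15EF.
Checksum = ~0x15EF & 0xFFFF = 0xEA10.

EA10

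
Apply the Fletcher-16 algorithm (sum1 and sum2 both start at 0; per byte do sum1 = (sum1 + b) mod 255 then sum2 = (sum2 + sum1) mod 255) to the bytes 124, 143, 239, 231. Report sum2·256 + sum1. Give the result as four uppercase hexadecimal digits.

68E3

Running sums (mod 255):
  after byte 0 (124): sum1=124, sum2=124
  after byte 1 (143): sum1=12, sum2=136
  after byte 2 (239): sum1=251, sum2=132
  after byte 3 (231): sum1=227, sum2=104
Checksum = sum2·256 + sum1 = 104·256 + 227 = 26851 = 0x68E3.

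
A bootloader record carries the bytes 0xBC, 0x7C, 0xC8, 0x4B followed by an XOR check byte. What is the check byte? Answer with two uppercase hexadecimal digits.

43

XOR the bytes together:
  start with 0xBC
  0xBC ⊕ 0x7C = 0xC0
  0xC0 ⊕ 0xC8 = 0x08
  0x08 ⊕ 0x4B = 0x43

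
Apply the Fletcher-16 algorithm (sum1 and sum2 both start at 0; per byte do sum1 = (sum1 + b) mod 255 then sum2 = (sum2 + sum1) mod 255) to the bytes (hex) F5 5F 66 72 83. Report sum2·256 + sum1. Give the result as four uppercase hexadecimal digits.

Running sums (mod 255):
  after byte 0 (F5): sum1=245, sum2=245
  after byte 1 (5F): sum1=85, sum2=75
  after byte 2 (66): sum1=187, sum2=7
  after byte 3 (72): sum1=46, sum2=53
  after byte 4 (83): sum1=177, sum2=230
Checksum = sum2·256 + sum1 = 230·256 + 177 = 59057 = 0xE6B1.

E6B1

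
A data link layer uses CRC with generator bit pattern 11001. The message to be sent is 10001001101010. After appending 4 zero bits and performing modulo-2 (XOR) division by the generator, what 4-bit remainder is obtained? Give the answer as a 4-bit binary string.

Append 4 zeros: 100010011010100000. Divide by 11001 (XOR where the leading bit is 1):
  pos 0: 10001 XOR 11001 = 01000
  pos 1: 10000 XOR 11001 = 01001
  pos 2: 10010 XOR 11001 = 01011
  pos 3: 10111 XOR 11001 = 01110
  pos 4: 11101 XOR 11001 = 00100
  pos 6: 10001 XOR 11001 = 01000
  pos 7: 10000 XOR 11001 = 01001
  pos 8: 10011 XOR 11001 = 01010
  pos 9: 10100 XOR 11001 = 01101
  pos 10: 11010 XOR 11001 = 00011
  pos 13: 11000 XOR 11001 = 00001
Remainder (last 4 bits) = 0001. This is the CRC / FCS.

0001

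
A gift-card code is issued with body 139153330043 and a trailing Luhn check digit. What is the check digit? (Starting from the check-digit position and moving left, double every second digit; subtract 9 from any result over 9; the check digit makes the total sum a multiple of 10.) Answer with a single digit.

2

Partial digits right→left: 3 4 0 0 3 3 3 5 1 9 3 1
Double every second digit counting from the check-digit position (so the 1st, 3rd, 5th, ... of the partial from the right).
  doubled (with −9 where >9): 6 0 6 6 2 6 → sum 26
  kept as-is: 4 0 3 5 9 1 → sum 22
Total = 26 + 22 = 48.
Check digit = (10 − (48 mod 10)) mod 10 = 2.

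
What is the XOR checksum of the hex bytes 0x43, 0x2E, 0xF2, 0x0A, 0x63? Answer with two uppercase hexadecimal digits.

XOR the bytes together:
  start with 0x43
  0x43 ⊕ 0x2E = 0x6D
  0x6D ⊕ 0xF2 = 0x9F
  0x9F ⊕ 0x0A = 0x95
  0x95 ⊕ 0x63 = 0xF6

F6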